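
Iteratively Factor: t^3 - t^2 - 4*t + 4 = (t + 2)*(t^2 - 3*t + 2) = (t - 2)*(t + 2)*(t - 1)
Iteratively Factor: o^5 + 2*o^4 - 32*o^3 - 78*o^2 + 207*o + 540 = (o + 3)*(o^4 - o^3 - 29*o^2 + 9*o + 180) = (o - 3)*(o + 3)*(o^3 + 2*o^2 - 23*o - 60) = (o - 3)*(o + 3)*(o + 4)*(o^2 - 2*o - 15) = (o - 3)*(o + 3)^2*(o + 4)*(o - 5)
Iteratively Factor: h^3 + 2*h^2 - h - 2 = (h + 1)*(h^2 + h - 2) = (h - 1)*(h + 1)*(h + 2)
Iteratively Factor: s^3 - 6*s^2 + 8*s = (s - 4)*(s^2 - 2*s) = s*(s - 4)*(s - 2)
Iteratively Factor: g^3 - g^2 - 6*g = (g)*(g^2 - g - 6) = g*(g - 3)*(g + 2)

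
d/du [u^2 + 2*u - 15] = 2*u + 2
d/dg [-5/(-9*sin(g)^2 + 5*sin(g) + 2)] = 5*(5 - 18*sin(g))*cos(g)/(-9*sin(g)^2 + 5*sin(g) + 2)^2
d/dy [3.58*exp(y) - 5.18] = 3.58*exp(y)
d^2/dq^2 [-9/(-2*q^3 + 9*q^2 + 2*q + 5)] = 18*(3*(3 - 2*q)*(-2*q^3 + 9*q^2 + 2*q + 5) - 4*(-3*q^2 + 9*q + 1)^2)/(-2*q^3 + 9*q^2 + 2*q + 5)^3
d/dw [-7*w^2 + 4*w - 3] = 4 - 14*w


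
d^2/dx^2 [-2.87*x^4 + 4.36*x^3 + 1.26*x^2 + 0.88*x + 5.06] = -34.44*x^2 + 26.16*x + 2.52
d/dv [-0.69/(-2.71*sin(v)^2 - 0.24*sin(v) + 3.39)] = -(3.7398*sin(v) + 0.1656)*cos(v)/(2.71*sin(v)^2 + 0.24*sin(v) - 3.39)^2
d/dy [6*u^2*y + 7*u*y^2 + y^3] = 6*u^2 + 14*u*y + 3*y^2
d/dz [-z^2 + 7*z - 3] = 7 - 2*z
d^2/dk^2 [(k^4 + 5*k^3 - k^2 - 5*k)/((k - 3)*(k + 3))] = 2*(k^6 - 27*k^4 + 40*k^3 + 459*k^2 + 1080*k - 81)/(k^6 - 27*k^4 + 243*k^2 - 729)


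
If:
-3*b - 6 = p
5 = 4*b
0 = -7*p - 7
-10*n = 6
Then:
No Solution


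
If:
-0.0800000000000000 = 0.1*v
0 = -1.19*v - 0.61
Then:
No Solution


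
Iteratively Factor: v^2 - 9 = (v - 3)*(v + 3)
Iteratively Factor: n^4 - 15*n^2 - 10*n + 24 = (n + 2)*(n^3 - 2*n^2 - 11*n + 12) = (n - 4)*(n + 2)*(n^2 + 2*n - 3) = (n - 4)*(n - 1)*(n + 2)*(n + 3)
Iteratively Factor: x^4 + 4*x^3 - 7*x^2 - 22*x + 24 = (x - 2)*(x^3 + 6*x^2 + 5*x - 12) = (x - 2)*(x - 1)*(x^2 + 7*x + 12) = (x - 2)*(x - 1)*(x + 3)*(x + 4)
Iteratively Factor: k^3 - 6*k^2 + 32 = (k + 2)*(k^2 - 8*k + 16) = (k - 4)*(k + 2)*(k - 4)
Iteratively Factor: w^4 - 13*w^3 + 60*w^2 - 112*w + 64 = (w - 4)*(w^3 - 9*w^2 + 24*w - 16) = (w - 4)^2*(w^2 - 5*w + 4) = (w - 4)^3*(w - 1)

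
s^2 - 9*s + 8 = (s - 8)*(s - 1)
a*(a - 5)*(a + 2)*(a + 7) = a^4 + 4*a^3 - 31*a^2 - 70*a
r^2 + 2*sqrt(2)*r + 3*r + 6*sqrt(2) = (r + 3)*(r + 2*sqrt(2))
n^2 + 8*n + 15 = (n + 3)*(n + 5)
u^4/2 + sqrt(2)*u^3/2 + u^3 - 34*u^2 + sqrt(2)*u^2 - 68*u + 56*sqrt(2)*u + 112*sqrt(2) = (u/2 + 1)*(u - 4*sqrt(2))*(u - 2*sqrt(2))*(u + 7*sqrt(2))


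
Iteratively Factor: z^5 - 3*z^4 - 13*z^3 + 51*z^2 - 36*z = (z - 3)*(z^4 - 13*z^2 + 12*z) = (z - 3)*(z + 4)*(z^3 - 4*z^2 + 3*z) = (z - 3)^2*(z + 4)*(z^2 - z) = (z - 3)^2*(z - 1)*(z + 4)*(z)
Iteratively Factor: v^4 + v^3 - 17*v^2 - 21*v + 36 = (v - 1)*(v^3 + 2*v^2 - 15*v - 36) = (v - 1)*(v + 3)*(v^2 - v - 12) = (v - 1)*(v + 3)^2*(v - 4)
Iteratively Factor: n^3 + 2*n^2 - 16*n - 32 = (n - 4)*(n^2 + 6*n + 8) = (n - 4)*(n + 4)*(n + 2)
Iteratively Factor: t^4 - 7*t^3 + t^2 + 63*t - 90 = (t - 5)*(t^3 - 2*t^2 - 9*t + 18) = (t - 5)*(t - 2)*(t^2 - 9) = (t - 5)*(t - 3)*(t - 2)*(t + 3)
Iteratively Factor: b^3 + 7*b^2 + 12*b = (b + 4)*(b^2 + 3*b) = (b + 3)*(b + 4)*(b)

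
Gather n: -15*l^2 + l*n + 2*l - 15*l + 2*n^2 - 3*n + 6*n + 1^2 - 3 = -15*l^2 - 13*l + 2*n^2 + n*(l + 3) - 2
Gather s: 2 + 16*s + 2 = 16*s + 4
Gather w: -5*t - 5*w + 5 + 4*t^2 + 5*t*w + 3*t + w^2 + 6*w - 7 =4*t^2 - 2*t + w^2 + w*(5*t + 1) - 2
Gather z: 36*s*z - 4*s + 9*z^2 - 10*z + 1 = -4*s + 9*z^2 + z*(36*s - 10) + 1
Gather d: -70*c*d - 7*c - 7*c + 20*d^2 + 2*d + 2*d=-14*c + 20*d^2 + d*(4 - 70*c)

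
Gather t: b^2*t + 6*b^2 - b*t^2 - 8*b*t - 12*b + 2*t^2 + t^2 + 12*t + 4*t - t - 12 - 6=6*b^2 - 12*b + t^2*(3 - b) + t*(b^2 - 8*b + 15) - 18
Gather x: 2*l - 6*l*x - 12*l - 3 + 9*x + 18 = -10*l + x*(9 - 6*l) + 15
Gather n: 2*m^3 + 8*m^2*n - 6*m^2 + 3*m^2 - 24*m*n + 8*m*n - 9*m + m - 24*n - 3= 2*m^3 - 3*m^2 - 8*m + n*(8*m^2 - 16*m - 24) - 3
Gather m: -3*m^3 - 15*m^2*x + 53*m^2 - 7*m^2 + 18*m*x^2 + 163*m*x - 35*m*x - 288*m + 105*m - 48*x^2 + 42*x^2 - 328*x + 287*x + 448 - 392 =-3*m^3 + m^2*(46 - 15*x) + m*(18*x^2 + 128*x - 183) - 6*x^2 - 41*x + 56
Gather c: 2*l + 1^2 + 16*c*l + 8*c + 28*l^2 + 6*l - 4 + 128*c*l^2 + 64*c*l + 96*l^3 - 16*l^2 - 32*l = c*(128*l^2 + 80*l + 8) + 96*l^3 + 12*l^2 - 24*l - 3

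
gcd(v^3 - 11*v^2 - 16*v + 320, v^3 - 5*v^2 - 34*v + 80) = v^2 - 3*v - 40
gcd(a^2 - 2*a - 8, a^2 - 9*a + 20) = a - 4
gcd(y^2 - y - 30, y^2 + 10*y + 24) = 1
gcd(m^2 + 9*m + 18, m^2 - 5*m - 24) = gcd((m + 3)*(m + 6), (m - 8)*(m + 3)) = m + 3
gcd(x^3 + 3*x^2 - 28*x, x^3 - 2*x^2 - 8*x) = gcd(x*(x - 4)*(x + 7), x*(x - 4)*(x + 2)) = x^2 - 4*x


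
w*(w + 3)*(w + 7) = w^3 + 10*w^2 + 21*w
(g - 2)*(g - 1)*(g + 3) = g^3 - 7*g + 6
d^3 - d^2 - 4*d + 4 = (d - 2)*(d - 1)*(d + 2)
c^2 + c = c*(c + 1)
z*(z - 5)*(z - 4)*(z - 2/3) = z^4 - 29*z^3/3 + 26*z^2 - 40*z/3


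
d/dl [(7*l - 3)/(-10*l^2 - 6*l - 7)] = (70*l^2 - 60*l - 67)/(100*l^4 + 120*l^3 + 176*l^2 + 84*l + 49)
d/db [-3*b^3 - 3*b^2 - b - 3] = -9*b^2 - 6*b - 1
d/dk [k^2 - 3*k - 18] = 2*k - 3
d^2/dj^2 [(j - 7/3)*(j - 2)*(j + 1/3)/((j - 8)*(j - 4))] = 10*(121*j^3 - 1374*j^2 + 4872*j - 4832)/(9*(j^6 - 36*j^5 + 528*j^4 - 4032*j^3 + 16896*j^2 - 36864*j + 32768))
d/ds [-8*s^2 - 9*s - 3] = -16*s - 9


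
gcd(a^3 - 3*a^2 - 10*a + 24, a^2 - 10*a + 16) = a - 2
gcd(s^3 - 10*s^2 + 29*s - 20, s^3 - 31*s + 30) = s^2 - 6*s + 5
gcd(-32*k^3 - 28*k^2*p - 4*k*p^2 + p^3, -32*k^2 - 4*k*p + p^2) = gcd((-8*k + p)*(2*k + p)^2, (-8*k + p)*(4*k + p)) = -8*k + p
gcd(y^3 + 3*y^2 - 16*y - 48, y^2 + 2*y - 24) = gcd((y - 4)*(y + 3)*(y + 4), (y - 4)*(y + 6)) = y - 4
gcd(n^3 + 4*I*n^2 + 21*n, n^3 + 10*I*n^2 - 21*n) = n^2 + 7*I*n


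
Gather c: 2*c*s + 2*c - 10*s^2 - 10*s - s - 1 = c*(2*s + 2) - 10*s^2 - 11*s - 1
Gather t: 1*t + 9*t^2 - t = 9*t^2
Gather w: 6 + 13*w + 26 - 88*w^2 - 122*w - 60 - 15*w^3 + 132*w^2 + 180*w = -15*w^3 + 44*w^2 + 71*w - 28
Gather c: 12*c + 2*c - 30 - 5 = 14*c - 35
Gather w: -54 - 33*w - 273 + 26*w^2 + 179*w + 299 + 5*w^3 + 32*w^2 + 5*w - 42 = 5*w^3 + 58*w^2 + 151*w - 70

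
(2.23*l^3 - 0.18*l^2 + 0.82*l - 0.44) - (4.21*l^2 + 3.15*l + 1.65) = 2.23*l^3 - 4.39*l^2 - 2.33*l - 2.09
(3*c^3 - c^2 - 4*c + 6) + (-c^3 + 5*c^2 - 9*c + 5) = 2*c^3 + 4*c^2 - 13*c + 11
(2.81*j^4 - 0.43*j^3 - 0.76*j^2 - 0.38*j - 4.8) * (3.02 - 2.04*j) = -5.7324*j^5 + 9.3634*j^4 + 0.2518*j^3 - 1.52*j^2 + 8.6444*j - 14.496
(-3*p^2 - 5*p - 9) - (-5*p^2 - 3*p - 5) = 2*p^2 - 2*p - 4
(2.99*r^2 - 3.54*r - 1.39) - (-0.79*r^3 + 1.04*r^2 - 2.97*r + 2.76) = 0.79*r^3 + 1.95*r^2 - 0.57*r - 4.15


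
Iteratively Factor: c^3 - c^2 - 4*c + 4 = (c - 1)*(c^2 - 4) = (c - 2)*(c - 1)*(c + 2)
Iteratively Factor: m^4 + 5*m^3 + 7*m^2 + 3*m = (m + 1)*(m^3 + 4*m^2 + 3*m) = m*(m + 1)*(m^2 + 4*m + 3) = m*(m + 1)^2*(m + 3)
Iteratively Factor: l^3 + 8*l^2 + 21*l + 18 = (l + 3)*(l^2 + 5*l + 6) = (l + 3)^2*(l + 2)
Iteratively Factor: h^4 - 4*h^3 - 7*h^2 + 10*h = (h)*(h^3 - 4*h^2 - 7*h + 10) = h*(h - 5)*(h^2 + h - 2) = h*(h - 5)*(h + 2)*(h - 1)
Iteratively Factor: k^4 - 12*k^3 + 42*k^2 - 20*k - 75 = (k + 1)*(k^3 - 13*k^2 + 55*k - 75) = (k - 3)*(k + 1)*(k^2 - 10*k + 25) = (k - 5)*(k - 3)*(k + 1)*(k - 5)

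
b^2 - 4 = (b - 2)*(b + 2)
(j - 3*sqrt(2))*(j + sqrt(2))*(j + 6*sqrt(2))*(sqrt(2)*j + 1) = sqrt(2)*j^4 + 9*j^3 - 26*sqrt(2)*j^2 - 102*j - 36*sqrt(2)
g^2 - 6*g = g*(g - 6)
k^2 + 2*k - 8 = (k - 2)*(k + 4)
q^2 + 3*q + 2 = (q + 1)*(q + 2)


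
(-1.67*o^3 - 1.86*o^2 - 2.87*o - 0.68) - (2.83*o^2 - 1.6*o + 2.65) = -1.67*o^3 - 4.69*o^2 - 1.27*o - 3.33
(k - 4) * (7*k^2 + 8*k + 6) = 7*k^3 - 20*k^2 - 26*k - 24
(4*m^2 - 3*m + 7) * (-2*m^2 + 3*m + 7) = -8*m^4 + 18*m^3 + 5*m^2 + 49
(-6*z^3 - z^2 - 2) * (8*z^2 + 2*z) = -48*z^5 - 20*z^4 - 2*z^3 - 16*z^2 - 4*z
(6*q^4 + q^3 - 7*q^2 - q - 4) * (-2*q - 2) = -12*q^5 - 14*q^4 + 12*q^3 + 16*q^2 + 10*q + 8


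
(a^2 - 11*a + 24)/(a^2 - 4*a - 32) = (a - 3)/(a + 4)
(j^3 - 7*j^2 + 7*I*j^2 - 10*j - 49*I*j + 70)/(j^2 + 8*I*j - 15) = (j^2 + j*(-7 + 2*I) - 14*I)/(j + 3*I)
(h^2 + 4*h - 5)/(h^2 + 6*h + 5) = (h - 1)/(h + 1)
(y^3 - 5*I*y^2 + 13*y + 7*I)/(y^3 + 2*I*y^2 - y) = (y - 7*I)/y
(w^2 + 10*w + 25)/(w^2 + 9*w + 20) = (w + 5)/(w + 4)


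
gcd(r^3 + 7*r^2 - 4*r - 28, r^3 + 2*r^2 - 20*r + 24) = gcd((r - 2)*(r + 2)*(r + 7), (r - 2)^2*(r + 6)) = r - 2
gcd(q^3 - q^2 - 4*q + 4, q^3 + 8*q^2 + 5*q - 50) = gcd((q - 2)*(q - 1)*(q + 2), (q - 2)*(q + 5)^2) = q - 2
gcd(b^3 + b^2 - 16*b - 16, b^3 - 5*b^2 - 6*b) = b + 1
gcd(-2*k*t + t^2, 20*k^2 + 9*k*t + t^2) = 1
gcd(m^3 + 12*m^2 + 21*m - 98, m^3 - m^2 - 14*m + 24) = m - 2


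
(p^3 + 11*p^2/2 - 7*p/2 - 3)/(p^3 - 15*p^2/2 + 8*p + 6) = (p^2 + 5*p - 6)/(p^2 - 8*p + 12)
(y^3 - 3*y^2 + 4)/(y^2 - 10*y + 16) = (y^2 - y - 2)/(y - 8)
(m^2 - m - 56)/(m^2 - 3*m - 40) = (m + 7)/(m + 5)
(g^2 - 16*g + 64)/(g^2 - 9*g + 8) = (g - 8)/(g - 1)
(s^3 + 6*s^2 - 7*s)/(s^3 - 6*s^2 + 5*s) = (s + 7)/(s - 5)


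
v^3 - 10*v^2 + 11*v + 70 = (v - 7)*(v - 5)*(v + 2)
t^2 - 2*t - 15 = (t - 5)*(t + 3)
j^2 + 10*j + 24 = (j + 4)*(j + 6)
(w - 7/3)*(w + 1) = w^2 - 4*w/3 - 7/3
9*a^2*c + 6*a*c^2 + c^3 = c*(3*a + c)^2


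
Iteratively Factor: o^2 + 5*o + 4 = (o + 1)*(o + 4)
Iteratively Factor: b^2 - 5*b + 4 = (b - 1)*(b - 4)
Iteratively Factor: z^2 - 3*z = (z - 3)*(z)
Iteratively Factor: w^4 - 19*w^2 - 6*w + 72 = (w - 2)*(w^3 + 2*w^2 - 15*w - 36) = (w - 4)*(w - 2)*(w^2 + 6*w + 9) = (w - 4)*(w - 2)*(w + 3)*(w + 3)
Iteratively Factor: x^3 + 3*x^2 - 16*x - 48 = (x + 4)*(x^2 - x - 12) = (x + 3)*(x + 4)*(x - 4)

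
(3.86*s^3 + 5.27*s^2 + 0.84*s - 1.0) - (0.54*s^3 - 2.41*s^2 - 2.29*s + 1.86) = 3.32*s^3 + 7.68*s^2 + 3.13*s - 2.86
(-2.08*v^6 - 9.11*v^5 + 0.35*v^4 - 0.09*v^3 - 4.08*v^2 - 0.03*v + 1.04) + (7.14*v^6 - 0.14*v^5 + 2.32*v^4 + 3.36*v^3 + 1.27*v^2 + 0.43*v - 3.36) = 5.06*v^6 - 9.25*v^5 + 2.67*v^4 + 3.27*v^3 - 2.81*v^2 + 0.4*v - 2.32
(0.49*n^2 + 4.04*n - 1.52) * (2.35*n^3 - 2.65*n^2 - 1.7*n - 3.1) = 1.1515*n^5 + 8.1955*n^4 - 15.111*n^3 - 4.359*n^2 - 9.94*n + 4.712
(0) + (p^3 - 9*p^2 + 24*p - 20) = p^3 - 9*p^2 + 24*p - 20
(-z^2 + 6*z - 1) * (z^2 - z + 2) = -z^4 + 7*z^3 - 9*z^2 + 13*z - 2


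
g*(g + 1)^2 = g^3 + 2*g^2 + g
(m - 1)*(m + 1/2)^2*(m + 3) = m^4 + 3*m^3 - 3*m^2/4 - 5*m/2 - 3/4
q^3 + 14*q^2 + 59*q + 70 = (q + 2)*(q + 5)*(q + 7)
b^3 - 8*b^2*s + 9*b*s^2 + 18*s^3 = (b - 6*s)*(b - 3*s)*(b + s)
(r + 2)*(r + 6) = r^2 + 8*r + 12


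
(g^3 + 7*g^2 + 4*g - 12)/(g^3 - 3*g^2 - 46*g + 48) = (g + 2)/(g - 8)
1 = 1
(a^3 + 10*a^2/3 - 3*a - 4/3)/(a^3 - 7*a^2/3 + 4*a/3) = (3*a^2 + 13*a + 4)/(a*(3*a - 4))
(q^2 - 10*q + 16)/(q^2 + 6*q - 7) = (q^2 - 10*q + 16)/(q^2 + 6*q - 7)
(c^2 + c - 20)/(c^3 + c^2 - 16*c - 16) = (c + 5)/(c^2 + 5*c + 4)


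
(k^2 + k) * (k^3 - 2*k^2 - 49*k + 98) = k^5 - k^4 - 51*k^3 + 49*k^2 + 98*k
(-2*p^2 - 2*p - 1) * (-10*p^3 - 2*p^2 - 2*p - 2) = 20*p^5 + 24*p^4 + 18*p^3 + 10*p^2 + 6*p + 2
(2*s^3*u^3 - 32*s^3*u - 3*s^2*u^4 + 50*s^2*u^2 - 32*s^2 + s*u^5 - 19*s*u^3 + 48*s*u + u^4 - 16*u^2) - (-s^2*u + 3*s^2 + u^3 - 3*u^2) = 2*s^3*u^3 - 32*s^3*u - 3*s^2*u^4 + 50*s^2*u^2 + s^2*u - 35*s^2 + s*u^5 - 19*s*u^3 + 48*s*u + u^4 - u^3 - 13*u^2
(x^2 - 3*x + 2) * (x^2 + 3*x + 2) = x^4 - 5*x^2 + 4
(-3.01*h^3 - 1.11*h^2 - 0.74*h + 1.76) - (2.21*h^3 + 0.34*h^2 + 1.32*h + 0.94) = -5.22*h^3 - 1.45*h^2 - 2.06*h + 0.82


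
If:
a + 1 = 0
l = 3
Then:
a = -1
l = 3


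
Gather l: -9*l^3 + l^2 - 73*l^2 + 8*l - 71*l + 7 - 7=-9*l^3 - 72*l^2 - 63*l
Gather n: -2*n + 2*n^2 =2*n^2 - 2*n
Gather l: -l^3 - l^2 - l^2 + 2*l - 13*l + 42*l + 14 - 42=-l^3 - 2*l^2 + 31*l - 28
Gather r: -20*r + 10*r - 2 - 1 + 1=-10*r - 2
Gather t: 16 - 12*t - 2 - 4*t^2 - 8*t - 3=-4*t^2 - 20*t + 11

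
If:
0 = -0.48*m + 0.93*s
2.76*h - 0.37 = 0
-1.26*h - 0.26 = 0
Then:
No Solution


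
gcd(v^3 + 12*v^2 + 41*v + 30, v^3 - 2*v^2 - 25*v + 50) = v + 5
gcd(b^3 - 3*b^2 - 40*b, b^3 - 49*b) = b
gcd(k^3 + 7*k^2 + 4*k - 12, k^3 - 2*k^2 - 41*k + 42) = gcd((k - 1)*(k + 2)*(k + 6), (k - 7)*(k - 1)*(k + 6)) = k^2 + 5*k - 6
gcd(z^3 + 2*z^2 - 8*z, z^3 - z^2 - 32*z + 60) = z - 2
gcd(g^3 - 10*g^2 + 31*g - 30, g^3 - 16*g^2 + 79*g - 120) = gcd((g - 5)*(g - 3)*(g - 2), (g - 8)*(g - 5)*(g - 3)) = g^2 - 8*g + 15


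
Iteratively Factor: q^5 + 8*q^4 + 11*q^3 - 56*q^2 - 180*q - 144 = (q + 2)*(q^4 + 6*q^3 - q^2 - 54*q - 72) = (q + 2)^2*(q^3 + 4*q^2 - 9*q - 36) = (q - 3)*(q + 2)^2*(q^2 + 7*q + 12) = (q - 3)*(q + 2)^2*(q + 3)*(q + 4)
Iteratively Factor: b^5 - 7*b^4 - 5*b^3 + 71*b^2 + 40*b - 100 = (b + 2)*(b^4 - 9*b^3 + 13*b^2 + 45*b - 50) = (b - 5)*(b + 2)*(b^3 - 4*b^2 - 7*b + 10) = (b - 5)^2*(b + 2)*(b^2 + b - 2) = (b - 5)^2*(b + 2)^2*(b - 1)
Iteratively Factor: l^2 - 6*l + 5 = (l - 1)*(l - 5)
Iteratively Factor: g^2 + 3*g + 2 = (g + 1)*(g + 2)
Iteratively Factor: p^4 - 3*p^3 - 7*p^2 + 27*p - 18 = (p - 1)*(p^3 - 2*p^2 - 9*p + 18) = (p - 3)*(p - 1)*(p^2 + p - 6) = (p - 3)*(p - 1)*(p + 3)*(p - 2)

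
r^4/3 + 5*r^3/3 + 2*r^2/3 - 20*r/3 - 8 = (r/3 + 1)*(r - 2)*(r + 2)^2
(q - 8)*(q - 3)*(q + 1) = q^3 - 10*q^2 + 13*q + 24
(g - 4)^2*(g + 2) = g^3 - 6*g^2 + 32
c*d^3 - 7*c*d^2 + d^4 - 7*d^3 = d^2*(c + d)*(d - 7)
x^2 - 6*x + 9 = (x - 3)^2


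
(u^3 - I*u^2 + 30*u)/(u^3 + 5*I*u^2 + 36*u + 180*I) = u/(u + 6*I)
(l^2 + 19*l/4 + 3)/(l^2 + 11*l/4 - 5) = (4*l + 3)/(4*l - 5)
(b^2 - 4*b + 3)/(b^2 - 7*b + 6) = (b - 3)/(b - 6)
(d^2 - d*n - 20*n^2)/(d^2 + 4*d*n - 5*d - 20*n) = (d - 5*n)/(d - 5)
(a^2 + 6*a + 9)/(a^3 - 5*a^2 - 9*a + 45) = (a + 3)/(a^2 - 8*a + 15)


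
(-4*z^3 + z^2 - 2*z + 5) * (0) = 0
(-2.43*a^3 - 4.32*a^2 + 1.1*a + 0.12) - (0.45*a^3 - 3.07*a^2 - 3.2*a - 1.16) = -2.88*a^3 - 1.25*a^2 + 4.3*a + 1.28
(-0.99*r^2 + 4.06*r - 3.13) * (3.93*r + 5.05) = -3.8907*r^3 + 10.9563*r^2 + 8.2021*r - 15.8065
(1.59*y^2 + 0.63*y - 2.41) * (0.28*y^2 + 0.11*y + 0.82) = 0.4452*y^4 + 0.3513*y^3 + 0.6983*y^2 + 0.2515*y - 1.9762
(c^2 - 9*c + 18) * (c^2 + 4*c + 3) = c^4 - 5*c^3 - 15*c^2 + 45*c + 54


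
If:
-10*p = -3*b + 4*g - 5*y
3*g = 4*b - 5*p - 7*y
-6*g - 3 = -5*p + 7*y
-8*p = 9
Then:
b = -7467/2360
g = -627/1180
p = -9/8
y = -1833/2360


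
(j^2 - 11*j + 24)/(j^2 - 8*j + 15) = (j - 8)/(j - 5)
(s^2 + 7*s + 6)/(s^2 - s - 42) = (s + 1)/(s - 7)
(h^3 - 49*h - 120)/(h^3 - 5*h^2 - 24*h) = (h + 5)/h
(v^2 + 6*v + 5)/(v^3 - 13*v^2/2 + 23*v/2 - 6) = 2*(v^2 + 6*v + 5)/(2*v^3 - 13*v^2 + 23*v - 12)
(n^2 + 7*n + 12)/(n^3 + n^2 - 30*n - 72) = 1/(n - 6)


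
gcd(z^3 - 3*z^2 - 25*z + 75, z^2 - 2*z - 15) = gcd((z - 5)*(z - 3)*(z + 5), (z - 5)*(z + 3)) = z - 5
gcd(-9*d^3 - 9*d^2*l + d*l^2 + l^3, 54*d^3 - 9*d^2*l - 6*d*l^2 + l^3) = 9*d^2 - l^2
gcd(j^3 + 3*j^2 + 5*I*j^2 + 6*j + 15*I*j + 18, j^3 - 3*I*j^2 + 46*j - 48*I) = j^2 + 5*I*j + 6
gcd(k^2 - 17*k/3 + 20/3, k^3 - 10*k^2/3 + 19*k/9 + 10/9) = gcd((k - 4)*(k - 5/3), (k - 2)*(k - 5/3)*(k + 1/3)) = k - 5/3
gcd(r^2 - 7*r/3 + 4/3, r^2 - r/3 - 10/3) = 1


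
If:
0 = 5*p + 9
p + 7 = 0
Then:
No Solution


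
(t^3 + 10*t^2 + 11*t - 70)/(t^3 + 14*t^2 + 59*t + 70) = (t - 2)/(t + 2)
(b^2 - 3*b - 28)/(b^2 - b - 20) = (b - 7)/(b - 5)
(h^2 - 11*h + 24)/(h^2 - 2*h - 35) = (-h^2 + 11*h - 24)/(-h^2 + 2*h + 35)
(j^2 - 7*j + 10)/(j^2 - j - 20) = (j - 2)/(j + 4)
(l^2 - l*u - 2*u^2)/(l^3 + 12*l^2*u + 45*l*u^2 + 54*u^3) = (l^2 - l*u - 2*u^2)/(l^3 + 12*l^2*u + 45*l*u^2 + 54*u^3)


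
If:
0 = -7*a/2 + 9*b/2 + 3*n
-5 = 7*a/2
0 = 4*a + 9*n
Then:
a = -10/7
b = -290/189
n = 40/63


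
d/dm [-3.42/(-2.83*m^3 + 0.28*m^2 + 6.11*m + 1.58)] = (-29.0358*m^2 + 1.9152*m + 20.8962)/(-2.83*m^3 + 0.28*m^2 + 6.11*m + 1.58)^2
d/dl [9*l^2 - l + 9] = 18*l - 1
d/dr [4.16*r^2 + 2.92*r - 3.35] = 8.32*r + 2.92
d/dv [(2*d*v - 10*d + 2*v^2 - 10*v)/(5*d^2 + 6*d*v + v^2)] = 10*(d + 1)/(25*d^2 + 10*d*v + v^2)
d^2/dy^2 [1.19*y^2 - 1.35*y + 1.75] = 2.38000000000000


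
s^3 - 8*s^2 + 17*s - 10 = (s - 5)*(s - 2)*(s - 1)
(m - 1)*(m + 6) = m^2 + 5*m - 6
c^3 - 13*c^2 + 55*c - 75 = (c - 5)^2*(c - 3)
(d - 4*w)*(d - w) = d^2 - 5*d*w + 4*w^2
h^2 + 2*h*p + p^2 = (h + p)^2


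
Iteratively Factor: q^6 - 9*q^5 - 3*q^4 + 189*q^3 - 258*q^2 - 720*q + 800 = (q - 4)*(q^5 - 5*q^4 - 23*q^3 + 97*q^2 + 130*q - 200) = (q - 4)*(q + 2)*(q^4 - 7*q^3 - 9*q^2 + 115*q - 100) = (q - 5)*(q - 4)*(q + 2)*(q^3 - 2*q^2 - 19*q + 20) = (q - 5)*(q - 4)*(q + 2)*(q + 4)*(q^2 - 6*q + 5) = (q - 5)*(q - 4)*(q - 1)*(q + 2)*(q + 4)*(q - 5)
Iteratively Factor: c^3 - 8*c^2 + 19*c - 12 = (c - 4)*(c^2 - 4*c + 3) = (c - 4)*(c - 3)*(c - 1)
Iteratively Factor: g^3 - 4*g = (g - 2)*(g^2 + 2*g) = g*(g - 2)*(g + 2)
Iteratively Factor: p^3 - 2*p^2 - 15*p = (p)*(p^2 - 2*p - 15) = p*(p + 3)*(p - 5)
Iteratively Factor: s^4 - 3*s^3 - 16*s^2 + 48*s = (s - 3)*(s^3 - 16*s) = s*(s - 3)*(s^2 - 16) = s*(s - 4)*(s - 3)*(s + 4)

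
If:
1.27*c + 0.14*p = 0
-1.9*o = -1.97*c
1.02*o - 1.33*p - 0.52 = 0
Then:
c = 0.04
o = 0.04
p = -0.36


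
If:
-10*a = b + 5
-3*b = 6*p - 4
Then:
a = p/5 - 19/30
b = 4/3 - 2*p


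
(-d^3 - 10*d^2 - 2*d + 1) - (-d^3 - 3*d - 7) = -10*d^2 + d + 8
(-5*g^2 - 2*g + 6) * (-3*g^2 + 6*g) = 15*g^4 - 24*g^3 - 30*g^2 + 36*g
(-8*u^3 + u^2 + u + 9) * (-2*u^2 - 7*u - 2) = 16*u^5 + 54*u^4 + 7*u^3 - 27*u^2 - 65*u - 18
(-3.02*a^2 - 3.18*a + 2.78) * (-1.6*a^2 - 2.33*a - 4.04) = 4.832*a^4 + 12.1246*a^3 + 15.1622*a^2 + 6.3698*a - 11.2312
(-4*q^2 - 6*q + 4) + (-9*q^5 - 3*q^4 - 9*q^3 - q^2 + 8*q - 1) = -9*q^5 - 3*q^4 - 9*q^3 - 5*q^2 + 2*q + 3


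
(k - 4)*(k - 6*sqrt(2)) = k^2 - 6*sqrt(2)*k - 4*k + 24*sqrt(2)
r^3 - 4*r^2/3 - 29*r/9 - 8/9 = (r - 8/3)*(r + 1/3)*(r + 1)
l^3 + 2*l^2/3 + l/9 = l*(l + 1/3)^2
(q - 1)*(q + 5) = q^2 + 4*q - 5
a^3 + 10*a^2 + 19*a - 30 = (a - 1)*(a + 5)*(a + 6)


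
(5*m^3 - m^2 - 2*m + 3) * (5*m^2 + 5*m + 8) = 25*m^5 + 20*m^4 + 25*m^3 - 3*m^2 - m + 24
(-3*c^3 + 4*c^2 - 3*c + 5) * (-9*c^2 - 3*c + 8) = 27*c^5 - 27*c^4 - 9*c^3 - 4*c^2 - 39*c + 40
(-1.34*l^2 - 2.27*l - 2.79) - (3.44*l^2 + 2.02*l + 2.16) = -4.78*l^2 - 4.29*l - 4.95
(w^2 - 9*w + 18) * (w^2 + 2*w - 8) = w^4 - 7*w^3 - 8*w^2 + 108*w - 144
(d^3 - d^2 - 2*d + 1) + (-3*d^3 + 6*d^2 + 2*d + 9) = -2*d^3 + 5*d^2 + 10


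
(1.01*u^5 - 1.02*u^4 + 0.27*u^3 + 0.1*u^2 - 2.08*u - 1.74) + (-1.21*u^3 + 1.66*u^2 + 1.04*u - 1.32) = 1.01*u^5 - 1.02*u^4 - 0.94*u^3 + 1.76*u^2 - 1.04*u - 3.06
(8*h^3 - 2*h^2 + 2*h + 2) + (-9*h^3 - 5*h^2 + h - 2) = -h^3 - 7*h^2 + 3*h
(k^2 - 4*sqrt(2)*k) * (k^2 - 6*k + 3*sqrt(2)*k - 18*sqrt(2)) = k^4 - 6*k^3 - sqrt(2)*k^3 - 24*k^2 + 6*sqrt(2)*k^2 + 144*k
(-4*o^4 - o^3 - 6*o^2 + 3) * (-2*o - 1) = 8*o^5 + 6*o^4 + 13*o^3 + 6*o^2 - 6*o - 3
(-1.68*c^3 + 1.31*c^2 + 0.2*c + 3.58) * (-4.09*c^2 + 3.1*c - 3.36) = 6.8712*c^5 - 10.5659*c^4 + 8.8878*c^3 - 18.4238*c^2 + 10.426*c - 12.0288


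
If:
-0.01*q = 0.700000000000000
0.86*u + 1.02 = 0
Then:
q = -70.00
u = -1.19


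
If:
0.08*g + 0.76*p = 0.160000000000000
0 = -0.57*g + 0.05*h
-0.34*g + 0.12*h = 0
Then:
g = 0.00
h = 0.00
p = 0.21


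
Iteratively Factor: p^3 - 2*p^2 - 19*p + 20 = (p - 1)*(p^2 - p - 20) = (p - 1)*(p + 4)*(p - 5)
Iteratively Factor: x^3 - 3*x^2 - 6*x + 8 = (x + 2)*(x^2 - 5*x + 4) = (x - 4)*(x + 2)*(x - 1)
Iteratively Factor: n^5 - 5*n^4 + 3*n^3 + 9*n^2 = (n)*(n^4 - 5*n^3 + 3*n^2 + 9*n) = n*(n - 3)*(n^3 - 2*n^2 - 3*n) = n*(n - 3)*(n + 1)*(n^2 - 3*n) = n*(n - 3)^2*(n + 1)*(n)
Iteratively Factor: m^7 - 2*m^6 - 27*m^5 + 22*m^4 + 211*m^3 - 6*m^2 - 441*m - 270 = (m - 5)*(m^6 + 3*m^5 - 12*m^4 - 38*m^3 + 21*m^2 + 99*m + 54) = (m - 5)*(m + 3)*(m^5 - 12*m^3 - 2*m^2 + 27*m + 18) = (m - 5)*(m - 3)*(m + 3)*(m^4 + 3*m^3 - 3*m^2 - 11*m - 6) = (m - 5)*(m - 3)*(m + 1)*(m + 3)*(m^3 + 2*m^2 - 5*m - 6) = (m - 5)*(m - 3)*(m + 1)^2*(m + 3)*(m^2 + m - 6) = (m - 5)*(m - 3)*(m - 2)*(m + 1)^2*(m + 3)*(m + 3)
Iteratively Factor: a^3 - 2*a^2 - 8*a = (a)*(a^2 - 2*a - 8) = a*(a + 2)*(a - 4)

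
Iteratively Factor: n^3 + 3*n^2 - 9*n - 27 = (n - 3)*(n^2 + 6*n + 9) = (n - 3)*(n + 3)*(n + 3)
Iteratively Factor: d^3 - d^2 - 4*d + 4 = (d - 1)*(d^2 - 4) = (d - 2)*(d - 1)*(d + 2)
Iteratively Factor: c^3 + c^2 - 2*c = (c - 1)*(c^2 + 2*c) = c*(c - 1)*(c + 2)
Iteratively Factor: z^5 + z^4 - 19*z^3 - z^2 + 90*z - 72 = (z + 3)*(z^4 - 2*z^3 - 13*z^2 + 38*z - 24) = (z - 1)*(z + 3)*(z^3 - z^2 - 14*z + 24) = (z - 3)*(z - 1)*(z + 3)*(z^2 + 2*z - 8) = (z - 3)*(z - 1)*(z + 3)*(z + 4)*(z - 2)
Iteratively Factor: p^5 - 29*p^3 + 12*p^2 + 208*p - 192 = (p - 3)*(p^4 + 3*p^3 - 20*p^2 - 48*p + 64) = (p - 3)*(p - 1)*(p^3 + 4*p^2 - 16*p - 64) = (p - 4)*(p - 3)*(p - 1)*(p^2 + 8*p + 16) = (p - 4)*(p - 3)*(p - 1)*(p + 4)*(p + 4)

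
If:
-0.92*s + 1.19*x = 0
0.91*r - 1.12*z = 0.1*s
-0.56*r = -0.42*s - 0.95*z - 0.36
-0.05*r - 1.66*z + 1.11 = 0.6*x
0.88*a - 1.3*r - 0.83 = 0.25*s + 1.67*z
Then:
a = 4.38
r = 1.21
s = -1.84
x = -1.42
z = 1.15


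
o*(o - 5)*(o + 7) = o^3 + 2*o^2 - 35*o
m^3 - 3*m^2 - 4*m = m*(m - 4)*(m + 1)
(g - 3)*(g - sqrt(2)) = g^2 - 3*g - sqrt(2)*g + 3*sqrt(2)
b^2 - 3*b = b*(b - 3)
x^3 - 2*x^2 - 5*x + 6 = (x - 3)*(x - 1)*(x + 2)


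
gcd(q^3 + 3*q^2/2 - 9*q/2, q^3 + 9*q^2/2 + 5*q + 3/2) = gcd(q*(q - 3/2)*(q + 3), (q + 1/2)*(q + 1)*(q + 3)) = q + 3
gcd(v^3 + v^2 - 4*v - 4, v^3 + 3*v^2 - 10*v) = v - 2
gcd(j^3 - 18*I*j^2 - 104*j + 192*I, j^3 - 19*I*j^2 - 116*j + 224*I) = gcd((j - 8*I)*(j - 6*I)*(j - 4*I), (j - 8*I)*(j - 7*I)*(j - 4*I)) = j^2 - 12*I*j - 32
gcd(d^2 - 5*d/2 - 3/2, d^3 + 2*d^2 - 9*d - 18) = d - 3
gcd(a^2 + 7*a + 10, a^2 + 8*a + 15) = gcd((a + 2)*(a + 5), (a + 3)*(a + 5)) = a + 5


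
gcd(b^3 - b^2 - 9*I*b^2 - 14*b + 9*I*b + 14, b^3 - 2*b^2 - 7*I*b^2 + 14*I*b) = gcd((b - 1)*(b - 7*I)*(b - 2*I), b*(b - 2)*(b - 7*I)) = b - 7*I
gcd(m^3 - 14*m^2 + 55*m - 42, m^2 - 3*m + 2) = m - 1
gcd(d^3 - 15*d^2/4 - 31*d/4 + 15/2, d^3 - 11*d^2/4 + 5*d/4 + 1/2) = 1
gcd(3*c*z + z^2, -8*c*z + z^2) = z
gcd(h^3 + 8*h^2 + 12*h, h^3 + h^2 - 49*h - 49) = 1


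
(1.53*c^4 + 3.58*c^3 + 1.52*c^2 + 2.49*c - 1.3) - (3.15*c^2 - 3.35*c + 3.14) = 1.53*c^4 + 3.58*c^3 - 1.63*c^2 + 5.84*c - 4.44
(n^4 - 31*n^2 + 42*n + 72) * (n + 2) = n^5 + 2*n^4 - 31*n^3 - 20*n^2 + 156*n + 144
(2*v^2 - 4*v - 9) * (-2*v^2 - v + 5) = -4*v^4 + 6*v^3 + 32*v^2 - 11*v - 45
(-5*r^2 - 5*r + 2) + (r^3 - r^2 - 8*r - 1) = r^3 - 6*r^2 - 13*r + 1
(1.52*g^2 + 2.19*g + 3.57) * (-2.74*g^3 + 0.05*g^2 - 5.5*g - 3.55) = -4.1648*g^5 - 5.9246*g^4 - 18.0323*g^3 - 17.2625*g^2 - 27.4095*g - 12.6735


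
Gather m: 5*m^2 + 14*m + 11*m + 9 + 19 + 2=5*m^2 + 25*m + 30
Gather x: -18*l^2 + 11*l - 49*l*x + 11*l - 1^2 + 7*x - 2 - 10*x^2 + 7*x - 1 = -18*l^2 + 22*l - 10*x^2 + x*(14 - 49*l) - 4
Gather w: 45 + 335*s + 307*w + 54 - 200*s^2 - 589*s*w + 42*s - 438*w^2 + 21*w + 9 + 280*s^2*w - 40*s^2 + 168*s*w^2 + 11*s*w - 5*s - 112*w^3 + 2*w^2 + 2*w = -240*s^2 + 372*s - 112*w^3 + w^2*(168*s - 436) + w*(280*s^2 - 578*s + 330) + 108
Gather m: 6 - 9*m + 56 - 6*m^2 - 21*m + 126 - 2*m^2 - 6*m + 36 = -8*m^2 - 36*m + 224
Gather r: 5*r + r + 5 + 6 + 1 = 6*r + 12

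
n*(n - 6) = n^2 - 6*n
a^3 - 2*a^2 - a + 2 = (a - 2)*(a - 1)*(a + 1)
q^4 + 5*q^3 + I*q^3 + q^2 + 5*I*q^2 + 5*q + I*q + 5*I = (q + 5)*(q - I)*(q + I)^2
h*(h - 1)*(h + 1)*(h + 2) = h^4 + 2*h^3 - h^2 - 2*h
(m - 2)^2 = m^2 - 4*m + 4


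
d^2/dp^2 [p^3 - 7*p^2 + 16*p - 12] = 6*p - 14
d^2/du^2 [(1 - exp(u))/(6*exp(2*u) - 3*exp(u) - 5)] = (-36*exp(4*u) + 126*exp(3*u) - 234*exp(2*u) + 144*exp(u) - 40)*exp(u)/(216*exp(6*u) - 324*exp(5*u) - 378*exp(4*u) + 513*exp(3*u) + 315*exp(2*u) - 225*exp(u) - 125)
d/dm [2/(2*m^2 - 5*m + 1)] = 2*(5 - 4*m)/(2*m^2 - 5*m + 1)^2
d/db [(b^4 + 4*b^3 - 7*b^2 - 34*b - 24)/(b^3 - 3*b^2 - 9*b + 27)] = (b^4 - 41*b^2 - 142*b - 126)/(b^4 - 18*b^2 + 81)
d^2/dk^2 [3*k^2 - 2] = 6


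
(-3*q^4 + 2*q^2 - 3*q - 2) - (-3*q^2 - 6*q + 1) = -3*q^4 + 5*q^2 + 3*q - 3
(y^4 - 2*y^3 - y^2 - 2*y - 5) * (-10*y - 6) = -10*y^5 + 14*y^4 + 22*y^3 + 26*y^2 + 62*y + 30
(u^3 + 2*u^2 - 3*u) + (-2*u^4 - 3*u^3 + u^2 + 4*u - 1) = -2*u^4 - 2*u^3 + 3*u^2 + u - 1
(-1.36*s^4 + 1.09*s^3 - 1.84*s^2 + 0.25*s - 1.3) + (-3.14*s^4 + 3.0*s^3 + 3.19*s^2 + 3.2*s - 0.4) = -4.5*s^4 + 4.09*s^3 + 1.35*s^2 + 3.45*s - 1.7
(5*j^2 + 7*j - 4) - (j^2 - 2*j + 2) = 4*j^2 + 9*j - 6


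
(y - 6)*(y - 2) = y^2 - 8*y + 12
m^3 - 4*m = m*(m - 2)*(m + 2)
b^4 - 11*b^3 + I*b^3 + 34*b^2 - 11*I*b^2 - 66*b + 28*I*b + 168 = (b - 7)*(b - 4)*(b - 2*I)*(b + 3*I)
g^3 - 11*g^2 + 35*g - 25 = (g - 5)^2*(g - 1)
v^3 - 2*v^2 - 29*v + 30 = (v - 6)*(v - 1)*(v + 5)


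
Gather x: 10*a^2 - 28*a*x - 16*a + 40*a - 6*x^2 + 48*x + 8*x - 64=10*a^2 + 24*a - 6*x^2 + x*(56 - 28*a) - 64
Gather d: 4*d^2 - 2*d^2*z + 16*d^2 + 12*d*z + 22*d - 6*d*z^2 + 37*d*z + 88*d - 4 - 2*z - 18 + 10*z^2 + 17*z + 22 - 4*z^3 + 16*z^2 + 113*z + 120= d^2*(20 - 2*z) + d*(-6*z^2 + 49*z + 110) - 4*z^3 + 26*z^2 + 128*z + 120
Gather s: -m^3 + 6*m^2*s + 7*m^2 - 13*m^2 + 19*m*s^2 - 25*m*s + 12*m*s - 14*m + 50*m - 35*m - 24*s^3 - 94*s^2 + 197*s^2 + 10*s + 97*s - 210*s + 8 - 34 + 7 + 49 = -m^3 - 6*m^2 + m - 24*s^3 + s^2*(19*m + 103) + s*(6*m^2 - 13*m - 103) + 30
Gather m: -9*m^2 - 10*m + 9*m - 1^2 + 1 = -9*m^2 - m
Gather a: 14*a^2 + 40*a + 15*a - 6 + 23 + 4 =14*a^2 + 55*a + 21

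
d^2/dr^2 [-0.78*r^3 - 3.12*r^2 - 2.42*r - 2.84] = -4.68*r - 6.24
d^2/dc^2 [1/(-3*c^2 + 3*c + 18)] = 2*(-c^2 + c + (2*c - 1)^2 + 6)/(3*(-c^2 + c + 6)^3)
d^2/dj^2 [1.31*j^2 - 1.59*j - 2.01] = 2.62000000000000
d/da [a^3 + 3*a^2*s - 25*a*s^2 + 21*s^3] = 3*a^2 + 6*a*s - 25*s^2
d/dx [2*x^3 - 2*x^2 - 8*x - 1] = 6*x^2 - 4*x - 8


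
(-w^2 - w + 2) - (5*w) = -w^2 - 6*w + 2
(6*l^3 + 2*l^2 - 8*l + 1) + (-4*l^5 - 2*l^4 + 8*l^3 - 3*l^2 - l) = -4*l^5 - 2*l^4 + 14*l^3 - l^2 - 9*l + 1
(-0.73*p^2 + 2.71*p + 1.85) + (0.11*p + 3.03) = -0.73*p^2 + 2.82*p + 4.88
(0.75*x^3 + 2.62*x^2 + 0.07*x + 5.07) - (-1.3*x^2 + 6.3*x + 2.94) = 0.75*x^3 + 3.92*x^2 - 6.23*x + 2.13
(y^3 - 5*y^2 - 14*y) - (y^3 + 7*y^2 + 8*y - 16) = -12*y^2 - 22*y + 16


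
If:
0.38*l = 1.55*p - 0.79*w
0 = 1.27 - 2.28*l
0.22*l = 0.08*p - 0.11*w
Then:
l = 0.56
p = -0.69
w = -1.61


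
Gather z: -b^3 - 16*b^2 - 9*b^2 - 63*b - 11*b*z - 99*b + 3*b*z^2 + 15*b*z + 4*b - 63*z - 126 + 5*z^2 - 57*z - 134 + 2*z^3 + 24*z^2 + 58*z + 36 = -b^3 - 25*b^2 - 158*b + 2*z^3 + z^2*(3*b + 29) + z*(4*b - 62) - 224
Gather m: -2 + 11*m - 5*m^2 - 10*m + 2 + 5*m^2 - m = 0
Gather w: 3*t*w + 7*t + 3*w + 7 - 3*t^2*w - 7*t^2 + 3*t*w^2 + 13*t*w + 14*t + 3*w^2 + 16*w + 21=-7*t^2 + 21*t + w^2*(3*t + 3) + w*(-3*t^2 + 16*t + 19) + 28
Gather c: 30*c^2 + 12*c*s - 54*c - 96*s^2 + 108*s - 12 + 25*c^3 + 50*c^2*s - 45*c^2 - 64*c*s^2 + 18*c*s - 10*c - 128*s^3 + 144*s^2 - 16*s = 25*c^3 + c^2*(50*s - 15) + c*(-64*s^2 + 30*s - 64) - 128*s^3 + 48*s^2 + 92*s - 12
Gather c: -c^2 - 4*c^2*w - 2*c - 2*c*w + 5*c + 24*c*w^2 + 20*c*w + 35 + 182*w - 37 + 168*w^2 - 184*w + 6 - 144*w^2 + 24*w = c^2*(-4*w - 1) + c*(24*w^2 + 18*w + 3) + 24*w^2 + 22*w + 4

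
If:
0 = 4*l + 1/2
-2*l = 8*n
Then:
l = -1/8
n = 1/32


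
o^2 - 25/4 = (o - 5/2)*(o + 5/2)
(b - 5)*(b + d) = b^2 + b*d - 5*b - 5*d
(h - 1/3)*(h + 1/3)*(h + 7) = h^3 + 7*h^2 - h/9 - 7/9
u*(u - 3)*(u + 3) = u^3 - 9*u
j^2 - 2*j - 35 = (j - 7)*(j + 5)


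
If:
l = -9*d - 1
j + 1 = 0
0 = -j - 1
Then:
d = -l/9 - 1/9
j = -1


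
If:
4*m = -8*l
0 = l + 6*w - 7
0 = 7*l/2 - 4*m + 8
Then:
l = -16/23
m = 32/23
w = 59/46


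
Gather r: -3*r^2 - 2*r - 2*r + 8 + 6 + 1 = -3*r^2 - 4*r + 15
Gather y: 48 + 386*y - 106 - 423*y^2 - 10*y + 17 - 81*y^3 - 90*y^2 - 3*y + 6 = -81*y^3 - 513*y^2 + 373*y - 35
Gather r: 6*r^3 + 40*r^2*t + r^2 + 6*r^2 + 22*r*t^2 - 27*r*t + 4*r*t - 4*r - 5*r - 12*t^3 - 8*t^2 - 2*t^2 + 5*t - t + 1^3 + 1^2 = 6*r^3 + r^2*(40*t + 7) + r*(22*t^2 - 23*t - 9) - 12*t^3 - 10*t^2 + 4*t + 2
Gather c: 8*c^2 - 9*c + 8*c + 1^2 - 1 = 8*c^2 - c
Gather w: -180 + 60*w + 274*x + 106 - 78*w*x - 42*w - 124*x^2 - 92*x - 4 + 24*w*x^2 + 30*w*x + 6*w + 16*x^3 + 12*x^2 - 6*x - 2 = w*(24*x^2 - 48*x + 24) + 16*x^3 - 112*x^2 + 176*x - 80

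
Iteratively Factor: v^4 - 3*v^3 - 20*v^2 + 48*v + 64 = (v + 4)*(v^3 - 7*v^2 + 8*v + 16) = (v + 1)*(v + 4)*(v^2 - 8*v + 16) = (v - 4)*(v + 1)*(v + 4)*(v - 4)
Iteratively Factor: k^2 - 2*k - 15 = (k + 3)*(k - 5)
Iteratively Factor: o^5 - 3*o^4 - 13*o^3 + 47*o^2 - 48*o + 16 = (o + 4)*(o^4 - 7*o^3 + 15*o^2 - 13*o + 4) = (o - 4)*(o + 4)*(o^3 - 3*o^2 + 3*o - 1) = (o - 4)*(o - 1)*(o + 4)*(o^2 - 2*o + 1) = (o - 4)*(o - 1)^2*(o + 4)*(o - 1)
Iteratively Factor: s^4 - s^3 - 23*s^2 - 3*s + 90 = (s + 3)*(s^3 - 4*s^2 - 11*s + 30) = (s - 5)*(s + 3)*(s^2 + s - 6) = (s - 5)*(s + 3)^2*(s - 2)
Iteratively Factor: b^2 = (b)*(b)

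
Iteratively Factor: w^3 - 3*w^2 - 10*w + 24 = (w - 4)*(w^2 + w - 6) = (w - 4)*(w - 2)*(w + 3)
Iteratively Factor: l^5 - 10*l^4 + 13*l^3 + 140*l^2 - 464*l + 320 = (l - 1)*(l^4 - 9*l^3 + 4*l^2 + 144*l - 320) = (l - 5)*(l - 1)*(l^3 - 4*l^2 - 16*l + 64) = (l - 5)*(l - 4)*(l - 1)*(l^2 - 16) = (l - 5)*(l - 4)^2*(l - 1)*(l + 4)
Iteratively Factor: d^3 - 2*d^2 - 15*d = (d)*(d^2 - 2*d - 15) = d*(d + 3)*(d - 5)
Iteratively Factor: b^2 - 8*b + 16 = (b - 4)*(b - 4)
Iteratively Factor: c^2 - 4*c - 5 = (c + 1)*(c - 5)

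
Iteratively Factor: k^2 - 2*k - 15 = (k - 5)*(k + 3)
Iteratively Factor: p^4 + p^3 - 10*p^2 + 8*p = (p - 2)*(p^3 + 3*p^2 - 4*p) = p*(p - 2)*(p^2 + 3*p - 4) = p*(p - 2)*(p - 1)*(p + 4)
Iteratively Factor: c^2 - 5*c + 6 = (c - 3)*(c - 2)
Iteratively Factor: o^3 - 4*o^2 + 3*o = (o - 3)*(o^2 - o) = o*(o - 3)*(o - 1)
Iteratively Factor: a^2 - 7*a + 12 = (a - 3)*(a - 4)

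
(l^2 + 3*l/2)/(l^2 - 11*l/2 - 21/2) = l/(l - 7)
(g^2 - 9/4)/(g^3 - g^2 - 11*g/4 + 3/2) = (2*g - 3)/(2*g^2 - 5*g + 2)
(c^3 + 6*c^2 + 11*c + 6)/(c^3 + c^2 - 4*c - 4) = (c + 3)/(c - 2)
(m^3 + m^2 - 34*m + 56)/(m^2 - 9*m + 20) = (m^2 + 5*m - 14)/(m - 5)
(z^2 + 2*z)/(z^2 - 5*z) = (z + 2)/(z - 5)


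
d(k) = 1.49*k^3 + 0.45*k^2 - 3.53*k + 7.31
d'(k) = 4.47*k^2 + 0.9*k - 3.53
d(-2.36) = -1.44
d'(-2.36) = 19.24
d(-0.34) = 8.50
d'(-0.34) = -3.32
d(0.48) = 5.88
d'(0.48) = -2.07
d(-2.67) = -8.42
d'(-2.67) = 25.93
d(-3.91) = -61.07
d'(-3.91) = 61.29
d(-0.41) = 8.73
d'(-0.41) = -3.15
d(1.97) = 13.49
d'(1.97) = 15.59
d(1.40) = 7.34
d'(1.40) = 6.49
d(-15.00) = -4867.24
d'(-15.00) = 988.72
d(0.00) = 7.31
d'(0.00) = -3.53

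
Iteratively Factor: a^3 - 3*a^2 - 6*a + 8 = (a - 1)*(a^2 - 2*a - 8) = (a - 4)*(a - 1)*(a + 2)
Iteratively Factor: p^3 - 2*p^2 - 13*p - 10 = (p + 2)*(p^2 - 4*p - 5) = (p - 5)*(p + 2)*(p + 1)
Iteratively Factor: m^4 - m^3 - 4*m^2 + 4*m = (m + 2)*(m^3 - 3*m^2 + 2*m) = m*(m + 2)*(m^2 - 3*m + 2) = m*(m - 2)*(m + 2)*(m - 1)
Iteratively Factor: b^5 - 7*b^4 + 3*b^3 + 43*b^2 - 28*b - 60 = (b - 3)*(b^4 - 4*b^3 - 9*b^2 + 16*b + 20) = (b - 5)*(b - 3)*(b^3 + b^2 - 4*b - 4) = (b - 5)*(b - 3)*(b + 1)*(b^2 - 4) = (b - 5)*(b - 3)*(b - 2)*(b + 1)*(b + 2)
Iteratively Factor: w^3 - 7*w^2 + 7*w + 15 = (w - 5)*(w^2 - 2*w - 3) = (w - 5)*(w + 1)*(w - 3)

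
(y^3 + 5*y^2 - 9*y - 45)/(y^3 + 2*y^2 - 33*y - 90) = (y - 3)/(y - 6)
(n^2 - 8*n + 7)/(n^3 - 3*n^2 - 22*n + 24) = (n - 7)/(n^2 - 2*n - 24)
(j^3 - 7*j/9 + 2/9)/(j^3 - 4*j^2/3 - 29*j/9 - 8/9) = (9*j^2 - 9*j + 2)/(9*j^2 - 21*j - 8)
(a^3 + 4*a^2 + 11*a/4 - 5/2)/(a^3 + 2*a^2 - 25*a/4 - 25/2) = (2*a - 1)/(2*a - 5)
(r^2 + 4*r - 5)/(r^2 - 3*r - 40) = (r - 1)/(r - 8)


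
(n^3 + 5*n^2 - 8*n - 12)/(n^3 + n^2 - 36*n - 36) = (n - 2)/(n - 6)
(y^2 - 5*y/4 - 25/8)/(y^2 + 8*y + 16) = (8*y^2 - 10*y - 25)/(8*(y^2 + 8*y + 16))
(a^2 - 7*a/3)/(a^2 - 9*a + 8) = a*(3*a - 7)/(3*(a^2 - 9*a + 8))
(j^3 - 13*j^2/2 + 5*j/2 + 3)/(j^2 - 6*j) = j - 1/2 - 1/(2*j)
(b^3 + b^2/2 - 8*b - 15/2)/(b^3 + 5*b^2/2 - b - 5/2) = (b - 3)/(b - 1)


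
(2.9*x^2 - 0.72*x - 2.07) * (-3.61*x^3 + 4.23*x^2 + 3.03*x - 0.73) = -10.469*x^5 + 14.8662*x^4 + 13.2141*x^3 - 13.0547*x^2 - 5.7465*x + 1.5111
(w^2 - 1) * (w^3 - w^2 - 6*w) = w^5 - w^4 - 7*w^3 + w^2 + 6*w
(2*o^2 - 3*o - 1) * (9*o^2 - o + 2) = 18*o^4 - 29*o^3 - 2*o^2 - 5*o - 2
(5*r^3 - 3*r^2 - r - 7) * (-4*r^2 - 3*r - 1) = -20*r^5 - 3*r^4 + 8*r^3 + 34*r^2 + 22*r + 7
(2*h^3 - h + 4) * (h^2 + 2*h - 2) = 2*h^5 + 4*h^4 - 5*h^3 + 2*h^2 + 10*h - 8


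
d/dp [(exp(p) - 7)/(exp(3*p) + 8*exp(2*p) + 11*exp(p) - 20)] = (-(exp(p) - 7)*(3*exp(2*p) + 16*exp(p) + 11) + exp(3*p) + 8*exp(2*p) + 11*exp(p) - 20)*exp(p)/(exp(3*p) + 8*exp(2*p) + 11*exp(p) - 20)^2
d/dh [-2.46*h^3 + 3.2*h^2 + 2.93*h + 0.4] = -7.38*h^2 + 6.4*h + 2.93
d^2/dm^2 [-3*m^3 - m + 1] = -18*m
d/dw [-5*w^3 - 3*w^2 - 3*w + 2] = -15*w^2 - 6*w - 3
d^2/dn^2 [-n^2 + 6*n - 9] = -2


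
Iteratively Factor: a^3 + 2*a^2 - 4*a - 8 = (a + 2)*(a^2 - 4) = (a + 2)^2*(a - 2)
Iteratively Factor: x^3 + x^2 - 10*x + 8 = (x - 1)*(x^2 + 2*x - 8) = (x - 2)*(x - 1)*(x + 4)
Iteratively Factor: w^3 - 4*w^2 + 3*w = (w - 1)*(w^2 - 3*w) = w*(w - 1)*(w - 3)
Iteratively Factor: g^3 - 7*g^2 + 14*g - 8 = (g - 2)*(g^2 - 5*g + 4) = (g - 4)*(g - 2)*(g - 1)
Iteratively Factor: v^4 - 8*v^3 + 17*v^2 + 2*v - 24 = (v + 1)*(v^3 - 9*v^2 + 26*v - 24) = (v - 4)*(v + 1)*(v^2 - 5*v + 6) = (v - 4)*(v - 3)*(v + 1)*(v - 2)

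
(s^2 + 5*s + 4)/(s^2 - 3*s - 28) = (s + 1)/(s - 7)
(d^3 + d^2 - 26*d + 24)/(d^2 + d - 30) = (d^2 - 5*d + 4)/(d - 5)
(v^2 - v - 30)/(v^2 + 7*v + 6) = (v^2 - v - 30)/(v^2 + 7*v + 6)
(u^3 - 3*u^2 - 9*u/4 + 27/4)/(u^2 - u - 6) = (u^2 - 9/4)/(u + 2)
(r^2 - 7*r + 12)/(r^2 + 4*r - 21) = (r - 4)/(r + 7)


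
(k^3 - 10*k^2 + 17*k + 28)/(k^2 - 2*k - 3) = (k^2 - 11*k + 28)/(k - 3)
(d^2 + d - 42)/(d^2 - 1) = (d^2 + d - 42)/(d^2 - 1)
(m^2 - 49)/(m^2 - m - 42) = (m + 7)/(m + 6)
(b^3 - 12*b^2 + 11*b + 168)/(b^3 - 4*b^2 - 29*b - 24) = (b - 7)/(b + 1)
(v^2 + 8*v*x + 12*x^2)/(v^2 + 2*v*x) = (v + 6*x)/v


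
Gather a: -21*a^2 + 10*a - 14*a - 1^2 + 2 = -21*a^2 - 4*a + 1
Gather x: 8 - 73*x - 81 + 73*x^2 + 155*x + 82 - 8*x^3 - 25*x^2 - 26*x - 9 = -8*x^3 + 48*x^2 + 56*x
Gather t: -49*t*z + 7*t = t*(7 - 49*z)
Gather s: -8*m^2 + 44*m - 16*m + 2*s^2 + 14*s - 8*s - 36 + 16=-8*m^2 + 28*m + 2*s^2 + 6*s - 20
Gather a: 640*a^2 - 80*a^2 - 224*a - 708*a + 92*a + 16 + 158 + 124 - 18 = 560*a^2 - 840*a + 280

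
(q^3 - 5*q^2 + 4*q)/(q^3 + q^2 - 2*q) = (q - 4)/(q + 2)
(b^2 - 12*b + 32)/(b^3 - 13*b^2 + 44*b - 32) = 1/(b - 1)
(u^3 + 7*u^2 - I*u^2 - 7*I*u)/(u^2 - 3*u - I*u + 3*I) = u*(u + 7)/(u - 3)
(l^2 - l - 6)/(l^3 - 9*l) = (l + 2)/(l*(l + 3))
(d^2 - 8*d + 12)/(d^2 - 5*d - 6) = (d - 2)/(d + 1)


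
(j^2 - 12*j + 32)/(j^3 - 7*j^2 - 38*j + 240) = (j - 4)/(j^2 + j - 30)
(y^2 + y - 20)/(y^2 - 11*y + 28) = (y + 5)/(y - 7)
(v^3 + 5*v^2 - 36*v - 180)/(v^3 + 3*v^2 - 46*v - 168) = (v^2 - v - 30)/(v^2 - 3*v - 28)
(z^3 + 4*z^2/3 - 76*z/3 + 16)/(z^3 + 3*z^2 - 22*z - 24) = (z - 2/3)/(z + 1)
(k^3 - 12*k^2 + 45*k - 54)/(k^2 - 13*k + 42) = (k^2 - 6*k + 9)/(k - 7)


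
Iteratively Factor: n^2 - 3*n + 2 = (n - 2)*(n - 1)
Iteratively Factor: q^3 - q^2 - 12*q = (q + 3)*(q^2 - 4*q) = q*(q + 3)*(q - 4)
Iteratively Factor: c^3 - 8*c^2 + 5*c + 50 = (c - 5)*(c^2 - 3*c - 10) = (c - 5)*(c + 2)*(c - 5)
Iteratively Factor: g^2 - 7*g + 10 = (g - 2)*(g - 5)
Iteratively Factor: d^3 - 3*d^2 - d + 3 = (d - 3)*(d^2 - 1) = (d - 3)*(d + 1)*(d - 1)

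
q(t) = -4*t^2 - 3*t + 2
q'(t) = -8*t - 3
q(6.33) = -177.27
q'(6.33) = -53.64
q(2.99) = -42.73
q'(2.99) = -26.92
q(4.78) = -103.73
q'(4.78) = -41.24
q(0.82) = -3.15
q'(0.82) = -9.56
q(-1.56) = -3.05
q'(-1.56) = 9.48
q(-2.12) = -9.62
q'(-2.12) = 13.96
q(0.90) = -3.94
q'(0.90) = -10.20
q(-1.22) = -0.29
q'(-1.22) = 6.76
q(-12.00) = -538.00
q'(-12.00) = 93.00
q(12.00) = -610.00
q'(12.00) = -99.00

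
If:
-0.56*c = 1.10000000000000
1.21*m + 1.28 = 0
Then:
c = -1.96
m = -1.06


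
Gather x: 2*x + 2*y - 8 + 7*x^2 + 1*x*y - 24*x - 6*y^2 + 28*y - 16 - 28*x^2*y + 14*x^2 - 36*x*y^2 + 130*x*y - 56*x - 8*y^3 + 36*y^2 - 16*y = x^2*(21 - 28*y) + x*(-36*y^2 + 131*y - 78) - 8*y^3 + 30*y^2 + 14*y - 24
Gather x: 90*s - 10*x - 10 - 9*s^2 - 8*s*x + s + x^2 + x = -9*s^2 + 91*s + x^2 + x*(-8*s - 9) - 10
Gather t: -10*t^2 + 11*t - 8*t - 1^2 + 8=-10*t^2 + 3*t + 7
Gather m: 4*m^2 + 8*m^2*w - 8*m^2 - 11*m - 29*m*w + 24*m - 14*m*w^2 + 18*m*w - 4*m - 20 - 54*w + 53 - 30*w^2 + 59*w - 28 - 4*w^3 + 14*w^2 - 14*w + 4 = m^2*(8*w - 4) + m*(-14*w^2 - 11*w + 9) - 4*w^3 - 16*w^2 - 9*w + 9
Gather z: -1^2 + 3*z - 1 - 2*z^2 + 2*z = -2*z^2 + 5*z - 2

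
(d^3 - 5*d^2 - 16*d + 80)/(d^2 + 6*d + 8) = (d^2 - 9*d + 20)/(d + 2)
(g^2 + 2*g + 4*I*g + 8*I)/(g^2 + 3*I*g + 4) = (g + 2)/(g - I)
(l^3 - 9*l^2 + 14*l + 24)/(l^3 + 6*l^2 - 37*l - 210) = (l^2 - 3*l - 4)/(l^2 + 12*l + 35)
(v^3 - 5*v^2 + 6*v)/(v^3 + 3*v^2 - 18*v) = (v - 2)/(v + 6)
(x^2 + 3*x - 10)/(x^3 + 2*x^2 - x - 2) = (x^2 + 3*x - 10)/(x^3 + 2*x^2 - x - 2)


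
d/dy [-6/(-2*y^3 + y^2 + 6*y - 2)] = 12*(-3*y^2 + y + 3)/(2*y^3 - y^2 - 6*y + 2)^2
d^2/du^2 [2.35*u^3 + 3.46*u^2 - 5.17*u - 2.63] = 14.1*u + 6.92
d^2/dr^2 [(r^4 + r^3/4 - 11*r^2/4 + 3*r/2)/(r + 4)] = (12*r^4 + 129*r^3 + 396*r^2 + 48*r - 200)/(2*(r^3 + 12*r^2 + 48*r + 64))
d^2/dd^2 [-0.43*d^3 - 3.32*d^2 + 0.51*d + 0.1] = -2.58*d - 6.64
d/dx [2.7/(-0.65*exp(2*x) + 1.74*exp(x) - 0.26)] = (3.51*exp(x) - 4.698)*exp(x)/(0.65*exp(2*x) - 1.74*exp(x) + 0.26)^2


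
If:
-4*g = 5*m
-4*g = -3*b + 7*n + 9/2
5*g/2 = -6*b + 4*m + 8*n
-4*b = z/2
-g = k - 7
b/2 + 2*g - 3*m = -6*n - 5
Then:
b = -944/4067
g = -1800/4067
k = 30269/4067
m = 1440/4067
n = -3981/8134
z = 7552/4067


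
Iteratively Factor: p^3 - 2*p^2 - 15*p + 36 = (p - 3)*(p^2 + p - 12) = (p - 3)*(p + 4)*(p - 3)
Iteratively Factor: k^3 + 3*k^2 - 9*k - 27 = (k - 3)*(k^2 + 6*k + 9) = (k - 3)*(k + 3)*(k + 3)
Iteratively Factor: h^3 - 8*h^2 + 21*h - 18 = (h - 3)*(h^2 - 5*h + 6) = (h - 3)*(h - 2)*(h - 3)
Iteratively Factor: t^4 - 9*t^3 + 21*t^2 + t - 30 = (t - 2)*(t^3 - 7*t^2 + 7*t + 15) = (t - 2)*(t + 1)*(t^2 - 8*t + 15) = (t - 3)*(t - 2)*(t + 1)*(t - 5)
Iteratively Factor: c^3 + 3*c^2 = (c + 3)*(c^2) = c*(c + 3)*(c)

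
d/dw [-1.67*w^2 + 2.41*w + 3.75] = 2.41 - 3.34*w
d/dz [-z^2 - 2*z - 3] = -2*z - 2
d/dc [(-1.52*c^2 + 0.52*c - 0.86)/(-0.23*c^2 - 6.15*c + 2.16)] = (9.4676*c^2 - 6.962*c - 4.1658)/(0.0529*c^4 + 2.829*c^3 + 36.8289*c^2 - 26.568*c + 4.6656)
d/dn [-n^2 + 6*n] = 6 - 2*n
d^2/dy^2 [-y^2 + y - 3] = -2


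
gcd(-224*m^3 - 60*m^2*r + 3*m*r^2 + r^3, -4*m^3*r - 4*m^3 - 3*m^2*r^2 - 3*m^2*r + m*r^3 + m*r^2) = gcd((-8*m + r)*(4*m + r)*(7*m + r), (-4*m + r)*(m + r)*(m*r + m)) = 1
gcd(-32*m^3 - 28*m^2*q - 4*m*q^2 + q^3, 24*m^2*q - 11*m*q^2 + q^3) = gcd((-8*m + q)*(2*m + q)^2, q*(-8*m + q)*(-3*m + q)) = -8*m + q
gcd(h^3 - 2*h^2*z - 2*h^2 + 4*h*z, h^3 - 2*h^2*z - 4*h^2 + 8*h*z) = -h^2 + 2*h*z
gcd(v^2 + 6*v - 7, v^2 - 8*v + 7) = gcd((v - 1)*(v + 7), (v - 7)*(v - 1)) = v - 1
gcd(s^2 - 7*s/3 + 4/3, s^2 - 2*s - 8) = 1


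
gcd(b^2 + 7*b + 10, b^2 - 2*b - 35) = b + 5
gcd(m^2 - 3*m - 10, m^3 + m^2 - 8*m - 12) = m + 2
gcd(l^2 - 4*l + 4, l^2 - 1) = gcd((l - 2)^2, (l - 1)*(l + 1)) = 1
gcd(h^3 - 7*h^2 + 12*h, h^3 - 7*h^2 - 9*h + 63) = h - 3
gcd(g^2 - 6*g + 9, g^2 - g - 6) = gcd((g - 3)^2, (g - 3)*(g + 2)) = g - 3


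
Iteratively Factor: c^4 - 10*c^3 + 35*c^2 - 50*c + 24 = (c - 2)*(c^3 - 8*c^2 + 19*c - 12) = (c - 3)*(c - 2)*(c^2 - 5*c + 4) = (c - 4)*(c - 3)*(c - 2)*(c - 1)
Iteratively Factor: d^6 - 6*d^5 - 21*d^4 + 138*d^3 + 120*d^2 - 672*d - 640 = (d + 1)*(d^5 - 7*d^4 - 14*d^3 + 152*d^2 - 32*d - 640) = (d + 1)*(d + 2)*(d^4 - 9*d^3 + 4*d^2 + 144*d - 320) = (d - 4)*(d + 1)*(d + 2)*(d^3 - 5*d^2 - 16*d + 80) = (d - 4)^2*(d + 1)*(d + 2)*(d^2 - d - 20) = (d - 4)^2*(d + 1)*(d + 2)*(d + 4)*(d - 5)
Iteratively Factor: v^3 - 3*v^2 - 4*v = (v)*(v^2 - 3*v - 4) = v*(v - 4)*(v + 1)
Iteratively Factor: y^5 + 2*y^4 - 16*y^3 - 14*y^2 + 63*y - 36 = (y - 1)*(y^4 + 3*y^3 - 13*y^2 - 27*y + 36) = (y - 1)^2*(y^3 + 4*y^2 - 9*y - 36) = (y - 3)*(y - 1)^2*(y^2 + 7*y + 12) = (y - 3)*(y - 1)^2*(y + 4)*(y + 3)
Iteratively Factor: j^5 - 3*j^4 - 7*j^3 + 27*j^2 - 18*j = (j - 1)*(j^4 - 2*j^3 - 9*j^2 + 18*j) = (j - 1)*(j + 3)*(j^3 - 5*j^2 + 6*j) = (j - 3)*(j - 1)*(j + 3)*(j^2 - 2*j) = j*(j - 3)*(j - 1)*(j + 3)*(j - 2)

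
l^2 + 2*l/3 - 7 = (l - 7/3)*(l + 3)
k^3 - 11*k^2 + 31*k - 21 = (k - 7)*(k - 3)*(k - 1)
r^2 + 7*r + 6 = (r + 1)*(r + 6)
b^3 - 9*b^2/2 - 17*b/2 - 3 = (b - 6)*(b + 1/2)*(b + 1)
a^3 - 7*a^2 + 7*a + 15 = (a - 5)*(a - 3)*(a + 1)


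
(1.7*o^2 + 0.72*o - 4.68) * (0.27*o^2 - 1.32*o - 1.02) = 0.459*o^4 - 2.0496*o^3 - 3.948*o^2 + 5.4432*o + 4.7736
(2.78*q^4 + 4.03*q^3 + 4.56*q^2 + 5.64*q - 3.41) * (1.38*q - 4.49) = 3.8364*q^5 - 6.9208*q^4 - 11.8019*q^3 - 12.6912*q^2 - 30.0294*q + 15.3109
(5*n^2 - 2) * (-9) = 18 - 45*n^2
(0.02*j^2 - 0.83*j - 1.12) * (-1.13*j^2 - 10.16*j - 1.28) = -0.0226*j^4 + 0.7347*j^3 + 9.6728*j^2 + 12.4416*j + 1.4336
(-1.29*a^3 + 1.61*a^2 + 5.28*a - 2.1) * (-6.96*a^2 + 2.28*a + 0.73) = 8.9784*a^5 - 14.1468*a^4 - 34.0197*a^3 + 27.8297*a^2 - 0.933599999999999*a - 1.533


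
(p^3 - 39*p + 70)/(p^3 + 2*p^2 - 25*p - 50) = (p^2 + 5*p - 14)/(p^2 + 7*p + 10)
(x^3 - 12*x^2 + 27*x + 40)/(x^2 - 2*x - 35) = (-x^3 + 12*x^2 - 27*x - 40)/(-x^2 + 2*x + 35)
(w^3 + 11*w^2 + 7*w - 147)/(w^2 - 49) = (w^2 + 4*w - 21)/(w - 7)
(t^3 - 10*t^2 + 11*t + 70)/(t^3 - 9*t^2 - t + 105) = (t + 2)/(t + 3)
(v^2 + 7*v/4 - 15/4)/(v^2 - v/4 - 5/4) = (v + 3)/(v + 1)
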